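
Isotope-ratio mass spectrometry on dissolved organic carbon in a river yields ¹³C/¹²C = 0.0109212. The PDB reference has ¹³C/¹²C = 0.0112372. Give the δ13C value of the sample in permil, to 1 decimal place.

δ13C = (R_sample / R_standard − 1) × 1000
R_sample / R_standard = 0.0109212 / 0.0112372 = 0.971879
δ13C = (0.971879 − 1) × 1000 = -28.12 permil

-28.1 permil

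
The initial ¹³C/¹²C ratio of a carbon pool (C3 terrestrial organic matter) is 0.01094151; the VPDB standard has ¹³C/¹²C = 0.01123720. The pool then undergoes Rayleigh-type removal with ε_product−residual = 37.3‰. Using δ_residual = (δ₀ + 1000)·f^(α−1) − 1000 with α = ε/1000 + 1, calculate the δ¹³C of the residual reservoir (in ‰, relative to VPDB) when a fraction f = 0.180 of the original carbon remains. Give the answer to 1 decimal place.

-86.6‰

δ₀ = (0.01094151/0.01123720 − 1)×1000 = (0.973687 − 1)×1000 = -26.313‰
α − 1 = ε/1000 = 0.0373
f^(α−1) = 0.180^(0.0373) = 0.938041
δ_res = (-26.313 + 1000) × 0.938041 − 1000 = 913.358 − 1000 = -86.64‰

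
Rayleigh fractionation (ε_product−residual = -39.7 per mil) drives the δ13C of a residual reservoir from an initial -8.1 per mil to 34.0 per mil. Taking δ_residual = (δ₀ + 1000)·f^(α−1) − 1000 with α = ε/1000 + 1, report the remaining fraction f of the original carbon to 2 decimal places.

0.35

α − 1 = ε/1000 = -0.0397
(δ_res + 1000)/(δ₀ + 1000) = (34.0 + 1000)/(-8.1 + 1000) = 1034.0/991.9 = 1.042444
f = 1.042444^(1/-0.0397) = exp(ln(1.042444)/-0.0397) = exp(0.04157/-0.0397)
f = exp(-1.0470) = 0.3510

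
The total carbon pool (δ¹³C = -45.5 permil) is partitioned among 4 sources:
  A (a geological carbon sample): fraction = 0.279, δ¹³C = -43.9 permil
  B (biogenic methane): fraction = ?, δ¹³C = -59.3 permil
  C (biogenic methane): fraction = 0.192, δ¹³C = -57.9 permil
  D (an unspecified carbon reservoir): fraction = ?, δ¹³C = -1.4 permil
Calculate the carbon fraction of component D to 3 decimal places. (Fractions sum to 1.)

0.159

Let f_D and f_B be the unknown fractions; fractions sum to 1 so f_D + f_B = 0.529.
Mass balance: Σ fᵢ·δᵢ = δ_bulk ⇒ f_D·(-1.4) + f_B·(-59.3) = -45.5 − (-23.365) = -22.135
Substitute f_B = 0.529 − f_D:
f_D·(-1.4 − -59.3) = -22.135 − 0.529×(-59.3) = 9.235
f_D = 9.235 / 57.9 = 0.1595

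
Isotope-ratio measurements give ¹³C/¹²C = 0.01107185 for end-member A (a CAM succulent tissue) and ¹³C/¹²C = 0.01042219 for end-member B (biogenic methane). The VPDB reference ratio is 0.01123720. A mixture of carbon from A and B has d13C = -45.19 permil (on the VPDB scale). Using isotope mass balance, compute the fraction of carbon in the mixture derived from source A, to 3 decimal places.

δ_A = (0.01107185/0.01123720 − 1)×1000 = (0.985285 − 1)×1000 = -14.715 permil
δ_B = (0.01042219/0.01123720 − 1)×1000 = (0.927472 − 1)×1000 = -72.528 permil
f_A = (δ_mix − δ_B)/(δ_A − δ_B) = (-45.19 − (-72.528))/(-14.715 − (-72.528))
f_A = 27.338 / 57.813 = 0.4729

0.473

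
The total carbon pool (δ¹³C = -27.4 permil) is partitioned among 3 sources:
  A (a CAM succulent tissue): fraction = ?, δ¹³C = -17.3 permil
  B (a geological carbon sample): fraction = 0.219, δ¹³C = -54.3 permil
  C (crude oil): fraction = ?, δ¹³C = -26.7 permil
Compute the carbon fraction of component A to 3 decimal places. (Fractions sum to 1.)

0.569

Let f_A and f_C be the unknown fractions; fractions sum to 1 so f_A + f_C = 0.781.
Mass balance: Σ fᵢ·δᵢ = δ_bulk ⇒ f_A·(-17.3) + f_C·(-26.7) = -27.4 − (-11.892) = -15.508
Substitute f_C = 0.781 − f_A:
f_A·(-17.3 − -26.7) = -15.508 − 0.781×(-26.7) = 5.344
f_A = 5.344 / 9.4 = 0.5686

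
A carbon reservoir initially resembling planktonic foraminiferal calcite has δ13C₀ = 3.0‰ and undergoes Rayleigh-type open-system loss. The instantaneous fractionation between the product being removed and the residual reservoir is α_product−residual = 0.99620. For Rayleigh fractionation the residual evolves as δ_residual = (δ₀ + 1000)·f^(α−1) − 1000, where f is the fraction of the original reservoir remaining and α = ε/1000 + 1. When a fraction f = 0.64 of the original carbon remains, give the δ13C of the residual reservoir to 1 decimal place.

Rayleigh residual: δ_res = (δ₀ + 1000)·f^(α−1) − 1000
α − 1 = -0.00380
f^(α−1) = 0.64^(-0.00380) = 1.001697
δ_res = (3.0 + 1000) × 1.001697 − 1000 = 1004.702 − 1000 = 4.70‰

4.7‰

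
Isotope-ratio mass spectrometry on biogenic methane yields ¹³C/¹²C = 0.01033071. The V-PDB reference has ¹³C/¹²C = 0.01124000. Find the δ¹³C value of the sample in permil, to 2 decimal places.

δ¹³C = (R_sample / R_standard − 1) × 1000
R_sample / R_standard = 0.01033071 / 0.01124000 = 0.919102
δ¹³C = (0.919102 − 1) × 1000 = -80.898 permil

-80.90 permil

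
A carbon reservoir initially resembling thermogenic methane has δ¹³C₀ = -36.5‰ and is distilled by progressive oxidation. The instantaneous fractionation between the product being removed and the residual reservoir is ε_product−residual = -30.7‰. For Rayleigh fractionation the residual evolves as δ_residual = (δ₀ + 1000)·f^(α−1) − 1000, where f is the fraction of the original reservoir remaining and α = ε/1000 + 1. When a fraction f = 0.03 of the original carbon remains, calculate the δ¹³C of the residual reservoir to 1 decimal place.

Rayleigh residual: δ_res = (δ₀ + 1000)·f^(α−1) − 1000
α = ε/1000 + 1 = 0.96930, so α − 1 = -0.03070
f^(α−1) = 0.03^(-0.03070) = 1.113659
δ_res = (-36.5 + 1000) × 1.113659 − 1000 = 1073.011 − 1000 = 73.01‰

73.0‰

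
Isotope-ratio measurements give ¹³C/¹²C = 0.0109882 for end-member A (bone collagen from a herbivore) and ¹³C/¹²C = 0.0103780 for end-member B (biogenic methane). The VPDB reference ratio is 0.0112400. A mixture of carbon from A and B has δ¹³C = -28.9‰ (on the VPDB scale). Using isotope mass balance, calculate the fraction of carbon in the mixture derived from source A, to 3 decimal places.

0.880

δ_A = (0.0109882/0.0112400 − 1)×1000 = (0.977598 − 1)×1000 = -22.402‰
δ_B = (0.0103780/0.0112400 − 1)×1000 = (0.923310 − 1)×1000 = -76.690‰
f_A = (δ_mix − δ_B)/(δ_A − δ_B) = (-28.9 − (-76.690))/(-22.402 − (-76.690))
f_A = 47.790 / 54.288 = 0.8803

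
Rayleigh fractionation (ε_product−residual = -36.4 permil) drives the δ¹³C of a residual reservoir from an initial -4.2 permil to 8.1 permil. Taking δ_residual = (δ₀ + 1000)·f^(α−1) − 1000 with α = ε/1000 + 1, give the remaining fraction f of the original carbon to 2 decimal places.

0.71

α − 1 = ε/1000 = -0.0364
(δ_res + 1000)/(δ₀ + 1000) = (8.1 + 1000)/(-4.2 + 1000) = 1008.1/995.8 = 1.012352
f = 1.012352^(1/-0.0364) = exp(ln(1.012352)/-0.0364) = exp(0.01228/-0.0364)
f = exp(-0.3373) = 0.7137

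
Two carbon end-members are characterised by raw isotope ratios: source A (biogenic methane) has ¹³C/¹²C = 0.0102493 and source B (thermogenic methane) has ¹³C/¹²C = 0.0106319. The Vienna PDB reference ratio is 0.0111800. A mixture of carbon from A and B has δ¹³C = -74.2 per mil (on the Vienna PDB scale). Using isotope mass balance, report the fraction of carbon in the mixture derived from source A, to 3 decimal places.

δ_A = (0.0102493/0.0111800 − 1)×1000 = (0.916753 − 1)×1000 = -83.247 per mil
δ_B = (0.0106319/0.0111800 − 1)×1000 = (0.950975 − 1)×1000 = -49.025 per mil
f_A = (δ_mix − δ_B)/(δ_A − δ_B) = (-74.2 − (-49.025))/(-83.247 − (-49.025))
f_A = -25.175 / -34.222 = 0.7356

0.736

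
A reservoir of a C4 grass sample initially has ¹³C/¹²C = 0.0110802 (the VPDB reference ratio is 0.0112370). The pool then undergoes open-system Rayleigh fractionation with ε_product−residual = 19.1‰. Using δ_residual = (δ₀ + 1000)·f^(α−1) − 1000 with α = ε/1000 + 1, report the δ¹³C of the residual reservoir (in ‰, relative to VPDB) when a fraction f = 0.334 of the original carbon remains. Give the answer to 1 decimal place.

-34.4‰

δ₀ = (0.0110802/0.0112370 − 1)×1000 = (0.986046 − 1)×1000 = -13.954‰
α − 1 = ε/1000 = 0.0191
f^(α−1) = 0.334^(0.0191) = 0.979272
δ_res = (-13.954 + 1000) × 0.979272 − 1000 = 965.608 − 1000 = -34.39‰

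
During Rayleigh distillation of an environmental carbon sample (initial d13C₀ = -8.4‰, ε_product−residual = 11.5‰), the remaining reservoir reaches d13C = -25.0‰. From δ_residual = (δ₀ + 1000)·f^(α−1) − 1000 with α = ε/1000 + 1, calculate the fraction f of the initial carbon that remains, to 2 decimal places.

0.23

α − 1 = ε/1000 = 0.0115
(δ_res + 1000)/(δ₀ + 1000) = (-25.0 + 1000)/(-8.4 + 1000) = 975.0/991.6 = 0.983259
f = 0.983259^(1/0.0115) = exp(ln(0.983259)/0.0115) = exp(-0.01688/0.0115)
f = exp(-1.4680) = 0.2304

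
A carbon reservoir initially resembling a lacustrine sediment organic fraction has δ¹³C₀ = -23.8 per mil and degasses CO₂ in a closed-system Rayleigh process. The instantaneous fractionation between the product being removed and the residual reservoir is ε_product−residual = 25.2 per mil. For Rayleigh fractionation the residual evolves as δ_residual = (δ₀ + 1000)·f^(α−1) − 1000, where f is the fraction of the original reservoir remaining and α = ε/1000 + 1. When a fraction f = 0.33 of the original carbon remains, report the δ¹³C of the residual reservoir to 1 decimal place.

Rayleigh residual: δ_res = (δ₀ + 1000)·f^(α−1) − 1000
α = ε/1000 + 1 = 1.02520, so α − 1 = 0.02520
f^(α−1) = 0.33^(0.02520) = 0.972448
δ_res = (-23.8 + 1000) × 0.972448 − 1000 = 949.304 − 1000 = -50.70 per mil

-50.7 per mil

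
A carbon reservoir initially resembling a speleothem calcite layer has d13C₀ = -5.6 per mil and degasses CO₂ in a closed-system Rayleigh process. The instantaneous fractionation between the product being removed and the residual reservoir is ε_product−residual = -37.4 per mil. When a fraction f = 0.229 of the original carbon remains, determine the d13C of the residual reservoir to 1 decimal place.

50.8 per mil

Rayleigh residual: δ_res = (δ₀ + 1000)·f^(α−1) − 1000
α = ε/1000 + 1 = 0.96260, so α − 1 = -0.03740
f^(α−1) = 0.229^(-0.03740) = 1.056677
δ_res = (-5.6 + 1000) × 1.056677 − 1000 = 1050.759 − 1000 = 50.76 per mil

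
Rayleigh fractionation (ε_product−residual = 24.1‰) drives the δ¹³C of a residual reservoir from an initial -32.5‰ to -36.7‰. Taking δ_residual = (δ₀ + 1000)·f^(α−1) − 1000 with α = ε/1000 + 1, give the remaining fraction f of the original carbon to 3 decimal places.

0.835

α − 1 = ε/1000 = 0.0241
(δ_res + 1000)/(δ₀ + 1000) = (-36.7 + 1000)/(-32.5 + 1000) = 963.3/967.5 = 0.995659
f = 0.995659^(1/0.0241) = exp(ln(0.995659)/0.0241) = exp(-0.00435/0.0241)
f = exp(-0.1805) = 0.8348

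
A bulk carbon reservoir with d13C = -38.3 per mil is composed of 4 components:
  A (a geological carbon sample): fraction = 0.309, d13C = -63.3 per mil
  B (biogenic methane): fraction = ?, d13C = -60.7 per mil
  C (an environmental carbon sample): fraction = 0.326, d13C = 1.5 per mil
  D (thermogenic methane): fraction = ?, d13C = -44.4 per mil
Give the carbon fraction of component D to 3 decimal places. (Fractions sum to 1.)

Let f_D and f_B be the unknown fractions; fractions sum to 1 so f_D + f_B = 0.365.
Mass balance: Σ fᵢ·δᵢ = δ_bulk ⇒ f_D·(-44.4) + f_B·(-60.7) = -38.3 − (-19.071) = -19.229
Substitute f_B = 0.365 − f_D:
f_D·(-44.4 − -60.7) = -19.229 − 0.365×(-60.7) = 2.926
f_D = 2.926 / 16.3 = 0.1795

0.180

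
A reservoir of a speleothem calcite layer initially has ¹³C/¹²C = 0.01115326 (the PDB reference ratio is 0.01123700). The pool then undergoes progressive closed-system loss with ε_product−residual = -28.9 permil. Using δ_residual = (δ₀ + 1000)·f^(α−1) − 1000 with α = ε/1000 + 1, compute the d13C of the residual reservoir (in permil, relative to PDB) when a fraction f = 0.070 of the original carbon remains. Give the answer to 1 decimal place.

71.8 permil

δ₀ = (0.01115326/0.01123700 − 1)×1000 = (0.992548 − 1)×1000 = -7.452 permil
α − 1 = ε/1000 = -0.0289
f^(α−1) = 0.070^(-0.0289) = 1.079883
δ_res = (-7.452 + 1000) × 1.079883 − 1000 = 1071.835 − 1000 = 71.84 permil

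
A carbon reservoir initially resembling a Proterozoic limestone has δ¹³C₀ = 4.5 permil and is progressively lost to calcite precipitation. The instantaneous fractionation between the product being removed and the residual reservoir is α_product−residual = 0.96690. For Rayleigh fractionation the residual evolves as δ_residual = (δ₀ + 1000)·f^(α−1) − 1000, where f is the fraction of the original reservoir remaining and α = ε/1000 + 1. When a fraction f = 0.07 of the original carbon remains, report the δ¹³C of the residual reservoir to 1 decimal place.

96.9 permil

Rayleigh residual: δ_res = (δ₀ + 1000)·f^(α−1) − 1000
α − 1 = -0.03310
f^(α−1) = 0.07^(-0.03310) = 1.092012
δ_res = (4.5 + 1000) × 1.092012 − 1000 = 1096.926 − 1000 = 96.93 permil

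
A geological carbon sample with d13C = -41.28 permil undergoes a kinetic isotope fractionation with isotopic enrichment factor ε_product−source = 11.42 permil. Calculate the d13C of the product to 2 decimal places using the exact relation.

-30.33 permil

To first order, δ_product ≈ δ_source + ε = -29.86 permil.
Exactly, δ_product = (δ_source + 1000)·(ε/1000 + 1) − 1000.
δ_product = (-41.28 + 1000) × (11.42/1000 + 1) − 1000
δ_product = -30.331 permil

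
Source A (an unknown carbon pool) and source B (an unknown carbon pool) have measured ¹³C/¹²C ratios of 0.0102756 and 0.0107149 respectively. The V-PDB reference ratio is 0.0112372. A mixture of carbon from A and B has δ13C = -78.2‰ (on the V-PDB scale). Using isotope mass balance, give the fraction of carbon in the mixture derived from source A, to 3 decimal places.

δ_A = (0.0102756/0.0112372 − 1)×1000 = (0.914427 − 1)×1000 = -85.573‰
δ_B = (0.0107149/0.0112372 − 1)×1000 = (0.953520 − 1)×1000 = -46.480‰
f_A = (δ_mix − δ_B)/(δ_A − δ_B) = (-78.2 − (-46.480))/(-85.573 − (-46.480))
f_A = -31.720 / -39.093 = 0.8114

0.811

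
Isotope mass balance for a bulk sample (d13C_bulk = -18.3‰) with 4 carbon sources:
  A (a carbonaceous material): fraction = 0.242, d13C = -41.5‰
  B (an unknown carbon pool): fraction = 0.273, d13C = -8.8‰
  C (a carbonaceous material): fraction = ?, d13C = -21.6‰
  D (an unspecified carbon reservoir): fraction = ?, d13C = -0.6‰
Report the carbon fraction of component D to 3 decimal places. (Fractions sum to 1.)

Let f_D and f_C be the unknown fractions; fractions sum to 1 so f_D + f_C = 0.485.
Mass balance: Σ fᵢ·δᵢ = δ_bulk ⇒ f_D·(-0.6) + f_C·(-21.6) = -18.3 − (-12.445) = -5.855
Substitute f_C = 0.485 − f_D:
f_D·(-0.6 − -21.6) = -5.855 − 0.485×(-21.6) = 4.621
f_D = 4.621 / 21.0 = 0.2201

0.220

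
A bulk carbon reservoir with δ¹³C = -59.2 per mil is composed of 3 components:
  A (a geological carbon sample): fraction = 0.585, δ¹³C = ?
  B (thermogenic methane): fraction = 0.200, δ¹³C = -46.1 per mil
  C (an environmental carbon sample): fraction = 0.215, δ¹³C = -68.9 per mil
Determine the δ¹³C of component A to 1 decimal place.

Isotope mass balance: δ_bulk = Σ fᵢ·δᵢ.
-59.2 = 0.585×δ_A + 0.200×(-46.1) + 0.215×(-68.9)
0.585·δ_A = -59.2 − (-24.034) = -35.166
δ_A = -35.166 / 0.585 = -60.11 per mil

-60.1 per mil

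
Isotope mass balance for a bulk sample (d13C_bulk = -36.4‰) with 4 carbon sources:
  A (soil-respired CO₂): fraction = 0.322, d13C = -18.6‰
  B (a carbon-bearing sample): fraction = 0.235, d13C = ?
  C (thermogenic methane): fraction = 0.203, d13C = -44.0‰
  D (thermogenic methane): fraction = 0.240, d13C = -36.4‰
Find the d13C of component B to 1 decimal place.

Isotope mass balance: δ_bulk = Σ fᵢ·δᵢ.
-36.4 = 0.322×(-18.6) + 0.235×δ_B + 0.203×(-44.0) + 0.240×(-36.4)
0.235·δ_B = -36.4 − (-23.657) = -12.743
δ_B = -12.743 / 0.235 = -54.22‰

-54.2‰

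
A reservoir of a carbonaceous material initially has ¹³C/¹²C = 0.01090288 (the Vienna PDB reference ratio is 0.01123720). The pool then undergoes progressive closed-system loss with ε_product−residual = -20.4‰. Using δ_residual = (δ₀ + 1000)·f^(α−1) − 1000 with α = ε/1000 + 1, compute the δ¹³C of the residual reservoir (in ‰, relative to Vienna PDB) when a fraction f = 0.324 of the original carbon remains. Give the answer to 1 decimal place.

-7.2‰

δ₀ = (0.01090288/0.01123720 − 1)×1000 = (0.970249 − 1)×1000 = -29.751‰
α − 1 = ε/1000 = -0.0204
f^(α−1) = 0.324^(-0.0204) = 1.023257
δ_res = (-29.751 + 1000) × 1.023257 − 1000 = 992.814 − 1000 = -7.19‰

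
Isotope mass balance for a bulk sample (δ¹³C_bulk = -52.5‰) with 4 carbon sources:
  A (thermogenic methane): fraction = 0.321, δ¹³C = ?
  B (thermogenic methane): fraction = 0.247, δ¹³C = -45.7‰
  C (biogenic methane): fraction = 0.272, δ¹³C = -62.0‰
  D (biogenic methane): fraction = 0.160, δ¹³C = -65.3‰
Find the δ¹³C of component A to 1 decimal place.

-43.3‰

Isotope mass balance: δ_bulk = Σ fᵢ·δᵢ.
-52.5 = 0.321×δ_A + 0.247×(-45.7) + 0.272×(-62.0) + 0.160×(-65.3)
0.321·δ_A = -52.5 − (-38.600) = -13.900
δ_A = -13.900 / 0.321 = -43.30‰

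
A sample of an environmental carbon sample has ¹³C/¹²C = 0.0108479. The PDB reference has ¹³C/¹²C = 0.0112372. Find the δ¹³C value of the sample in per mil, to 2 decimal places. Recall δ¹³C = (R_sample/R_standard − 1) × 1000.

-34.64 per mil

δ¹³C = (R_sample / R_standard − 1) × 1000
R_sample / R_standard = 0.0108479 / 0.0112372 = 0.965356
δ¹³C = (0.965356 − 1) × 1000 = -34.644 per mil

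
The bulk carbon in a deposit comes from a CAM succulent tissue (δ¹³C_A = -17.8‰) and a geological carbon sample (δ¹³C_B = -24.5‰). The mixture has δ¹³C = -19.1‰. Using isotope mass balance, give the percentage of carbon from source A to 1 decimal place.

80.6%

δ_mix = f_A·δ_A + (1 − f_A)·δ_B  ⇒  f_A = (δ_mix − δ_B)/(δ_A − δ_B)
f_A = (-19.1 − (-24.5)) / (-17.8 − (-24.5))
f_A = 5.4 / 6.7 = 0.8060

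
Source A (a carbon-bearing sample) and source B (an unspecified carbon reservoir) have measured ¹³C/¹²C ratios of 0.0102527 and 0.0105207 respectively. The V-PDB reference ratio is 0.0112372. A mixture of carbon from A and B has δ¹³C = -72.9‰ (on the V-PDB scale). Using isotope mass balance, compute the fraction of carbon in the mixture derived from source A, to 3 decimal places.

0.383

δ_A = (0.0102527/0.0112372 − 1)×1000 = (0.912389 − 1)×1000 = -87.611‰
δ_B = (0.0105207/0.0112372 − 1)×1000 = (0.936239 − 1)×1000 = -63.761‰
f_A = (δ_mix − δ_B)/(δ_A − δ_B) = (-72.9 − (-63.761))/(-87.611 − (-63.761))
f_A = -9.139 / -23.849 = 0.3832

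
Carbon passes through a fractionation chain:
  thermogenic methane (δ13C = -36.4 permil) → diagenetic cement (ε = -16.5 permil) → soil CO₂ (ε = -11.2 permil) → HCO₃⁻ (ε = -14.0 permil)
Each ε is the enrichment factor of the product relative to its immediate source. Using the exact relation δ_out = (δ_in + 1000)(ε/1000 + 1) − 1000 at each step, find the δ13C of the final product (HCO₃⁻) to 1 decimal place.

-76.0 permil

step 1: δ = (-36.40 + 1000)·(-16.5/1000 + 1) − 1000 = -52.30 permil
step 2: δ = (-52.30 + 1000)·(-11.2/1000 + 1) − 1000 = -62.91 permil
step 3: δ = (-62.91 + 1000)·(-14.0/1000 + 1) − 1000 = -76.03 permil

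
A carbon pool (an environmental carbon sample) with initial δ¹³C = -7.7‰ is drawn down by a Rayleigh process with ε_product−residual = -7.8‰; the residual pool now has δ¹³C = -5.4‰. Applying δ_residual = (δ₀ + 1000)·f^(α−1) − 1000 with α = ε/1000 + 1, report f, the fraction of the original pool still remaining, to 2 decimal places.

0.74

α − 1 = ε/1000 = -0.0078
(δ_res + 1000)/(δ₀ + 1000) = (-5.4 + 1000)/(-7.7 + 1000) = 994.6/992.3 = 1.002318
f = 1.002318^(1/-0.0078) = exp(ln(1.002318)/-0.0078) = exp(0.00232/-0.0078)
f = exp(-0.2968) = 0.7432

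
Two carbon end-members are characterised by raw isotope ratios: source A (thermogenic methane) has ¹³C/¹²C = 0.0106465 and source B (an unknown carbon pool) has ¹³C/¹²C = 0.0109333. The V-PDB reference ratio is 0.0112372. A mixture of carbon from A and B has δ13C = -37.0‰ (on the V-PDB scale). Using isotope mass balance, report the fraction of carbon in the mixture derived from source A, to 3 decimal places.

0.390

δ_A = (0.0106465/0.0112372 − 1)×1000 = (0.947434 − 1)×1000 = -52.566‰
δ_B = (0.0109333/0.0112372 − 1)×1000 = (0.972956 − 1)×1000 = -27.044‰
f_A = (δ_mix − δ_B)/(δ_A − δ_B) = (-37.0 − (-27.044))/(-52.566 − (-27.044))
f_A = -9.956 / -25.522 = 0.3901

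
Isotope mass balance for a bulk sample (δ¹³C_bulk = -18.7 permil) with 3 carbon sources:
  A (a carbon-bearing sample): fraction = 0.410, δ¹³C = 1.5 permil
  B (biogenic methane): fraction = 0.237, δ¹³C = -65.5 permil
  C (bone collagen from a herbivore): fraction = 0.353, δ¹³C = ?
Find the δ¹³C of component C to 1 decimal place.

Isotope mass balance: δ_bulk = Σ fᵢ·δᵢ.
-18.7 = 0.410×(1.5) + 0.237×(-65.5) + 0.353×δ_C
0.353·δ_C = -18.7 − (-14.908) = -3.792
δ_C = -3.792 / 0.353 = -10.74 permil

-10.7 permil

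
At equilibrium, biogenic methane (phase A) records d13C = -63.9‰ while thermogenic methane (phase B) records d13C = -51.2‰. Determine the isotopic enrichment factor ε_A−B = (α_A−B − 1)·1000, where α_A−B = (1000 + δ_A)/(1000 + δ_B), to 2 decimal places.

-13.39‰

α_A−B = (1000 + -63.9) / (1000 + -51.2) = 936.1 / 948.8 = 0.986615
ε_A−B = (0.986615 − 1) × 1000 = -13.385‰
(The approximation ε ≈ δ_A − δ_B would give -12.7‰.)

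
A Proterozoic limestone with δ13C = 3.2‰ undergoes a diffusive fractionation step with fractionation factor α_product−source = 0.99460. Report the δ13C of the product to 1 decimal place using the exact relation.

δ_product = (δ_source + 1000)·α − 1000
δ_product = (3.2 + 1000) × 0.99460 − 1000
δ_product = 997.783 − 1000 = -2.22‰

-2.2‰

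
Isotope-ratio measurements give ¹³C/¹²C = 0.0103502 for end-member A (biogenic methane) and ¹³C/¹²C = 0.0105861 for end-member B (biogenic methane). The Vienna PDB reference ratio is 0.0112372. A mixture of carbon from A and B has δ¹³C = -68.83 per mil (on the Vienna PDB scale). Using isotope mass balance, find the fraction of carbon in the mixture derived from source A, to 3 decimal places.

0.519

δ_A = (0.0103502/0.0112372 − 1)×1000 = (0.921066 − 1)×1000 = -78.934 per mil
δ_B = (0.0105861/0.0112372 − 1)×1000 = (0.942059 − 1)×1000 = -57.941 per mil
f_A = (δ_mix − δ_B)/(δ_A − δ_B) = (-68.83 − (-57.941))/(-78.934 − (-57.941))
f_A = -10.889 / -20.993 = 0.5187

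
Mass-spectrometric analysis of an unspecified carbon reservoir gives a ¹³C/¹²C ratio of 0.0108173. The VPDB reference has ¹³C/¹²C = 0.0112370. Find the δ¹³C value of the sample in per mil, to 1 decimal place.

-37.3 per mil

δ¹³C = (R_sample / R_standard − 1) × 1000
R_sample / R_standard = 0.0108173 / 0.0112370 = 0.962650
δ¹³C = (0.962650 − 1) × 1000 = -37.35 per mil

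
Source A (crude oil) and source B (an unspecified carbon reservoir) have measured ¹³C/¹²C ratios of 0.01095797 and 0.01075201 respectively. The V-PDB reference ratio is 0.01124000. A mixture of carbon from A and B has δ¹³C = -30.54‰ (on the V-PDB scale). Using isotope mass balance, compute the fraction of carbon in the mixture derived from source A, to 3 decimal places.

0.703

δ_A = (0.01095797/0.01124000 − 1)×1000 = (0.974908 − 1)×1000 = -25.092‰
δ_B = (0.01075201/0.01124000 − 1)×1000 = (0.956585 − 1)×1000 = -43.415‰
f_A = (δ_mix − δ_B)/(δ_A − δ_B) = (-30.54 − (-43.415))/(-25.092 − (-43.415))
f_A = 12.875 / 18.324 = 0.7027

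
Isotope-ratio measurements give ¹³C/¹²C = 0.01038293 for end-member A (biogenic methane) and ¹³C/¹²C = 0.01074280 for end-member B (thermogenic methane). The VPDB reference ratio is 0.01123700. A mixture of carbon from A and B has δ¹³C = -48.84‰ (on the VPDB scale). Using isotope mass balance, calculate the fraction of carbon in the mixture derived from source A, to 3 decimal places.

0.152

δ_A = (0.01038293/0.01123700 − 1)×1000 = (0.923995 − 1)×1000 = -76.005‰
δ_B = (0.01074280/0.01123700 − 1)×1000 = (0.956020 − 1)×1000 = -43.980‰
f_A = (δ_mix − δ_B)/(δ_A − δ_B) = (-48.84 − (-43.980))/(-76.005 − (-43.980))
f_A = -4.860 / -32.025 = 0.1518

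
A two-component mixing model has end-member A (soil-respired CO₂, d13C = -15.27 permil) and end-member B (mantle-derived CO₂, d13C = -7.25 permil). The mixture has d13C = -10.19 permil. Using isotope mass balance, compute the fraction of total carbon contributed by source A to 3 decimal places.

δ_mix = f_A·δ_A + (1 − f_A)·δ_B  ⇒  f_A = (δ_mix − δ_B)/(δ_A − δ_B)
f_A = (-10.19 − (-7.25)) / (-15.27 − (-7.25))
f_A = -2.94 / -8.02 = 0.3666

0.367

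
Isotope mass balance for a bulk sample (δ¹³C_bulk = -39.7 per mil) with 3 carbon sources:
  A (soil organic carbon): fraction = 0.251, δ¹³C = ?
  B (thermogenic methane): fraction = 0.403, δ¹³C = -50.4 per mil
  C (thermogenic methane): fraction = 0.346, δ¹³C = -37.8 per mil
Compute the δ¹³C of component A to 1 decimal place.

Isotope mass balance: δ_bulk = Σ fᵢ·δᵢ.
-39.7 = 0.251×δ_A + 0.403×(-50.4) + 0.346×(-37.8)
0.251·δ_A = -39.7 − (-33.390) = -6.310
δ_A = -6.310 / 0.251 = -25.14 per mil

-25.1 per mil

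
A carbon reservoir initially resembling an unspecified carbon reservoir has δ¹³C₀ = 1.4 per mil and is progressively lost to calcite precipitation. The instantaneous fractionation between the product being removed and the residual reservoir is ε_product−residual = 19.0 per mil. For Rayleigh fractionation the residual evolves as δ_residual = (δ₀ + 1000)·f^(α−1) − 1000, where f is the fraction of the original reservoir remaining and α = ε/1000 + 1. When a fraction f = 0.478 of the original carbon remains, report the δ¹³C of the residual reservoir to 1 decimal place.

Rayleigh residual: δ_res = (δ₀ + 1000)·f^(α−1) − 1000
α = ε/1000 + 1 = 1.01900, so α − 1 = 0.01900
f^(α−1) = 0.478^(0.01900) = 0.986073
δ_res = (1.4 + 1000) × 0.986073 − 1000 = 987.454 − 1000 = -12.55 per mil

-12.5 per mil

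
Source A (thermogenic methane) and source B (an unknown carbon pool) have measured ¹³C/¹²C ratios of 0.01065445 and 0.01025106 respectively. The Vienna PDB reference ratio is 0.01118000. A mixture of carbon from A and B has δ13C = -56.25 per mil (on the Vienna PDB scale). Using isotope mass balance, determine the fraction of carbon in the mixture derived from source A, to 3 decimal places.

δ_A = (0.01065445/0.01118000 − 1)×1000 = (0.952992 − 1)×1000 = -47.008 per mil
δ_B = (0.01025106/0.01118000 − 1)×1000 = (0.916911 − 1)×1000 = -83.089 per mil
f_A = (δ_mix − δ_B)/(δ_A − δ_B) = (-56.25 − (-83.089))/(-47.008 − (-83.089))
f_A = 26.839 / 36.081 = 0.7439

0.744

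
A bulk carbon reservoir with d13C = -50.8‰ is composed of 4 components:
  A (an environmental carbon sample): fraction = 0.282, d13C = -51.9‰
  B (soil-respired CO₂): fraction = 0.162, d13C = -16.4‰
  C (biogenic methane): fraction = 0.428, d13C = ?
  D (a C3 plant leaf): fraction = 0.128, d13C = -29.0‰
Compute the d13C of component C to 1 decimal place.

Isotope mass balance: δ_bulk = Σ fᵢ·δᵢ.
-50.8 = 0.282×(-51.9) + 0.162×(-16.4) + 0.428×δ_C + 0.128×(-29.0)
0.428·δ_C = -50.8 − (-21.005) = -29.795
δ_C = -29.795 / 0.428 = -69.62‰

-69.6‰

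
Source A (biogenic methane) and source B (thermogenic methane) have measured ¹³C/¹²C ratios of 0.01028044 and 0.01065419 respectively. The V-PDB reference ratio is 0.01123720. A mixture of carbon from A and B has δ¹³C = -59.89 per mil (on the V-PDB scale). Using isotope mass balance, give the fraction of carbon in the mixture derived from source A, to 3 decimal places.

0.241

δ_A = (0.01028044/0.01123720 − 1)×1000 = (0.914858 − 1)×1000 = -85.142 per mil
δ_B = (0.01065419/0.01123720 − 1)×1000 = (0.948118 − 1)×1000 = -51.882 per mil
f_A = (δ_mix − δ_B)/(δ_A − δ_B) = (-59.89 − (-51.882))/(-85.142 − (-51.882))
f_A = -8.008 / -33.260 = 0.2408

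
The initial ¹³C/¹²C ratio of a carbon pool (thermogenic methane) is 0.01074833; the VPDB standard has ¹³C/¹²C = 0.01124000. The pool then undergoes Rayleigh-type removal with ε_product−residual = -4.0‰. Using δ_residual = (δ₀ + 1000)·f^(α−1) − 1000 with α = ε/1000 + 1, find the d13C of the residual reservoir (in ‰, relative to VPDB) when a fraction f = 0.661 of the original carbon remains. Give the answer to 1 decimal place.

δ₀ = (0.01074833/0.01124000 − 1)×1000 = (0.956257 − 1)×1000 = -43.743‰
α − 1 = ε/1000 = -0.0040
f^(α−1) = 0.661^(-0.0040) = 1.001657
δ_res = (-43.743 + 1000) × 1.001657 − 1000 = 957.842 − 1000 = -42.16‰

-42.2‰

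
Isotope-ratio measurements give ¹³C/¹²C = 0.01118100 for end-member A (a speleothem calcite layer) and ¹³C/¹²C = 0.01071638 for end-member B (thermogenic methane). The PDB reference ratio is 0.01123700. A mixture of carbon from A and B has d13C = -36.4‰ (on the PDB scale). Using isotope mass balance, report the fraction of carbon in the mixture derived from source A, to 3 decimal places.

0.240

δ_A = (0.01118100/0.01123700 − 1)×1000 = (0.995016 − 1)×1000 = -4.984‰
δ_B = (0.01071638/0.01123700 − 1)×1000 = (0.953669 − 1)×1000 = -46.331‰
f_A = (δ_mix − δ_B)/(δ_A − δ_B) = (-36.4 − (-46.331))/(-4.984 − (-46.331))
f_A = 9.931 / 41.347 = 0.2402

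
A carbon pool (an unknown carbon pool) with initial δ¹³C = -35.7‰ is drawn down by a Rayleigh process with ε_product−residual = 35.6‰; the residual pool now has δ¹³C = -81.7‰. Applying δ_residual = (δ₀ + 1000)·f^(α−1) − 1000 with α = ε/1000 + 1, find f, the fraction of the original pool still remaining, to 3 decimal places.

α − 1 = ε/1000 = 0.0356
(δ_res + 1000)/(δ₀ + 1000) = (-81.7 + 1000)/(-35.7 + 1000) = 918.3/964.3 = 0.952297
f = 0.952297^(1/0.0356) = exp(ln(0.952297)/0.0356) = exp(-0.04888/0.0356)
f = exp(-1.3730) = 0.2533

0.253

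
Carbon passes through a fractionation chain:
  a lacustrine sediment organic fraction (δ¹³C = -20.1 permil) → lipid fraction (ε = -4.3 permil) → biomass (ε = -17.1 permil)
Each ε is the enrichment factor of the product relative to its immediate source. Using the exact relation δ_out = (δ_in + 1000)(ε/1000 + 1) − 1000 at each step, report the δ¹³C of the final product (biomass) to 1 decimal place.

-41.0 permil

step 1: δ = (-20.10 + 1000)·(-4.3/1000 + 1) − 1000 = -24.31 permil
step 2: δ = (-24.31 + 1000)·(-17.1/1000 + 1) − 1000 = -41.00 permil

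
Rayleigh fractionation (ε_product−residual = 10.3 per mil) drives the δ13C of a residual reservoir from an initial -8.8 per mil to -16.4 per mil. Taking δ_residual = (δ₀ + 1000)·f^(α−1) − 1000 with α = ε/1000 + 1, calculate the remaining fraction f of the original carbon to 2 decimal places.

0.47

α − 1 = ε/1000 = 0.0103
(δ_res + 1000)/(δ₀ + 1000) = (-16.4 + 1000)/(-8.8 + 1000) = 983.6/991.2 = 0.992333
f = 0.992333^(1/0.0103) = exp(ln(0.992333)/0.0103) = exp(-0.00770/0.0103)
f = exp(-0.7473) = 0.4737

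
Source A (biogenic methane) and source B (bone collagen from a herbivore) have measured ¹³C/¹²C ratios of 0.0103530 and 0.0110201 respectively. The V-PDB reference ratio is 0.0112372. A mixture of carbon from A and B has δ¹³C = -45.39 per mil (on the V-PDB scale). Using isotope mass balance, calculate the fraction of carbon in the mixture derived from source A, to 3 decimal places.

δ_A = (0.0103530/0.0112372 − 1)×1000 = (0.921315 − 1)×1000 = -78.685 per mil
δ_B = (0.0110201/0.0112372 − 1)×1000 = (0.980680 − 1)×1000 = -19.320 per mil
f_A = (δ_mix − δ_B)/(δ_A − δ_B) = (-45.39 − (-19.320))/(-78.685 − (-19.320))
f_A = -26.070 / -59.365 = 0.4391

0.439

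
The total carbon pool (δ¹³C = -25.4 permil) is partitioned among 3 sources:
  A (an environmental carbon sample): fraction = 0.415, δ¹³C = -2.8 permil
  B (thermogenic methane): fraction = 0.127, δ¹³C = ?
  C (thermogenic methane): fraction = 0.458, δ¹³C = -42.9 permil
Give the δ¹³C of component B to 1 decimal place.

Isotope mass balance: δ_bulk = Σ fᵢ·δᵢ.
-25.4 = 0.415×(-2.8) + 0.127×δ_B + 0.458×(-42.9)
0.127·δ_B = -25.4 − (-20.810) = -4.590
δ_B = -4.590 / 0.127 = -36.14 permil

-36.1 permil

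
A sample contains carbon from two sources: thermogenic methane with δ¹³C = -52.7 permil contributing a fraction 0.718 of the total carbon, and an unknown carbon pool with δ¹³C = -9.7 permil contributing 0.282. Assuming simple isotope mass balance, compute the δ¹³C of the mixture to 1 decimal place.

-40.6 permil

δ_mix = f_A·δ_A + f_B·δ_B
δ_mix = 0.718 × (-52.7) + 0.282 × (-9.7)
δ_mix = -37.84 + -2.74 = -40.57 permil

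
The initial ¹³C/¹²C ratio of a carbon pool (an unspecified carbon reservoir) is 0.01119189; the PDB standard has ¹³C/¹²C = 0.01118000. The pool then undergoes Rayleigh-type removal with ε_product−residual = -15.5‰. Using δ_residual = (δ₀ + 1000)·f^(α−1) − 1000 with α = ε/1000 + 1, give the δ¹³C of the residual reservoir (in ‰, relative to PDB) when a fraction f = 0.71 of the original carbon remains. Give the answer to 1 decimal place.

δ₀ = (0.01119189/0.01118000 − 1)×1000 = (1.001064 − 1)×1000 = 1.064‰
α − 1 = ε/1000 = -0.0155
f^(α−1) = 0.71^(-0.0155) = 1.005323
δ_res = (1.064 + 1000) × 1.005323 − 1000 = 1006.392 − 1000 = 6.39‰

6.4‰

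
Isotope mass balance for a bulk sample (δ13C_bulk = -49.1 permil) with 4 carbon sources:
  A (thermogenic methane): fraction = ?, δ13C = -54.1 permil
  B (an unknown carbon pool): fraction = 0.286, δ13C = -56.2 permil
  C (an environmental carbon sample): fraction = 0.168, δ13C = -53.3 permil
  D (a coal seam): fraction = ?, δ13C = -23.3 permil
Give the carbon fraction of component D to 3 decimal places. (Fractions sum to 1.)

Let f_D and f_A be the unknown fractions; fractions sum to 1 so f_D + f_A = 0.546.
Mass balance: Σ fᵢ·δᵢ = δ_bulk ⇒ f_D·(-23.3) + f_A·(-54.1) = -49.1 − (-25.028) = -24.072
Substitute f_A = 0.546 − f_D:
f_D·(-23.3 − -54.1) = -24.072 − 0.546×(-54.1) = 5.466
f_D = 5.466 / 30.8 = 0.1775

0.177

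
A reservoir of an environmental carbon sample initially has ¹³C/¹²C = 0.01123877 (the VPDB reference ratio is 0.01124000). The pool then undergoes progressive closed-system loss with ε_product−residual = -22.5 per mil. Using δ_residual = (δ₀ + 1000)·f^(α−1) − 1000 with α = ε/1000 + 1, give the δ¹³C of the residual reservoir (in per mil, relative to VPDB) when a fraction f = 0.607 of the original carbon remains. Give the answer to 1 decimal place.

δ₀ = (0.01123877/0.01124000 − 1)×1000 = (0.999891 − 1)×1000 = -0.109 per mil
α − 1 = ε/1000 = -0.0225
f^(α−1) = 0.607^(-0.0225) = 1.011296
δ_res = (-0.109 + 1000) × 1.011296 − 1000 = 1011.185 − 1000 = 11.19 per mil

11.2 per mil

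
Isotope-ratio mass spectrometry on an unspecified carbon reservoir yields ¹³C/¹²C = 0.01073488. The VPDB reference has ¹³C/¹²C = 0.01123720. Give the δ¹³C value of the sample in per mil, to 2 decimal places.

-44.70 per mil

δ¹³C = (R_sample / R_standard − 1) × 1000
R_sample / R_standard = 0.01073488 / 0.01123720 = 0.955298
δ¹³C = (0.955298 − 1) × 1000 = -44.702 per mil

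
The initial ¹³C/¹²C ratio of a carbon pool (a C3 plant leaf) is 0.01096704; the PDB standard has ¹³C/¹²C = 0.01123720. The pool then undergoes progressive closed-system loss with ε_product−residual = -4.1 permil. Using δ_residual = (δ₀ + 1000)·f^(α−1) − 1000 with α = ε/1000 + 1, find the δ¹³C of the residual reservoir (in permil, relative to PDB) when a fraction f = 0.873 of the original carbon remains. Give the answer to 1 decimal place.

δ₀ = (0.01096704/0.01123720 − 1)×1000 = (0.975958 − 1)×1000 = -24.042 permil
α − 1 = ε/1000 = -0.0041
f^(α−1) = 0.873^(-0.0041) = 1.000557
δ_res = (-24.042 + 1000) × 1.000557 − 1000 = 976.502 − 1000 = -23.50 permil

-23.5 permil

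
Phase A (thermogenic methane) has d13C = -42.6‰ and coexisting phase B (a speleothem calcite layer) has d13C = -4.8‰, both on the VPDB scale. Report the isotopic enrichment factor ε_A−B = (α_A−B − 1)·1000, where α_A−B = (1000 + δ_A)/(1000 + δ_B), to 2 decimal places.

-37.98‰

α_A−B = (1000 + -42.6) / (1000 + -4.8) = 957.4 / 995.2 = 0.962018
ε_A−B = (0.962018 − 1) × 1000 = -37.982‰
(The approximation ε ≈ δ_A − δ_B would give -37.8‰.)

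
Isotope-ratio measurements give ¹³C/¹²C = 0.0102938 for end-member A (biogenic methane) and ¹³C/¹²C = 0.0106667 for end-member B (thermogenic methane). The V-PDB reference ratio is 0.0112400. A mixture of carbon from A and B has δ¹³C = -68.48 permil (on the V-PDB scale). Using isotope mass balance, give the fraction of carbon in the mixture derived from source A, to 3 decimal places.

δ_A = (0.0102938/0.0112400 − 1)×1000 = (0.915819 − 1)×1000 = -84.181 permil
δ_B = (0.0106667/0.0112400 − 1)×1000 = (0.948995 − 1)×1000 = -51.005 permil
f_A = (δ_mix − δ_B)/(δ_A − δ_B) = (-68.48 − (-51.005))/(-84.181 − (-51.005))
f_A = -17.475 / -33.176 = 0.5267

0.527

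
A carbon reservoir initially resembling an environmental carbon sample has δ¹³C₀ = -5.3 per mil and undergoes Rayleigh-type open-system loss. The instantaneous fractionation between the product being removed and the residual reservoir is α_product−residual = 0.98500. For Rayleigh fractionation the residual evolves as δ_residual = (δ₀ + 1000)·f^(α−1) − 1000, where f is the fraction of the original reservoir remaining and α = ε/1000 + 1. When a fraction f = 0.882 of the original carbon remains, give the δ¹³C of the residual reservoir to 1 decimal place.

-3.4 per mil

Rayleigh residual: δ_res = (δ₀ + 1000)·f^(α−1) − 1000
α − 1 = -0.01500
f^(α−1) = 0.882^(-0.01500) = 1.001885
δ_res = (-5.3 + 1000) × 1.001885 − 1000 = 996.575 − 1000 = -3.42 per mil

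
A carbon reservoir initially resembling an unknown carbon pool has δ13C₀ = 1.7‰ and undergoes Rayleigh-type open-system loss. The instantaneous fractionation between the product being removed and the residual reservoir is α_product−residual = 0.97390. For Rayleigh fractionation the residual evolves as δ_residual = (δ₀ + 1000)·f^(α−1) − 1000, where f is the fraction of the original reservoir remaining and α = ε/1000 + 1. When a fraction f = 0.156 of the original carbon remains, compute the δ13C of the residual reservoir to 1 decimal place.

51.5‰

Rayleigh residual: δ_res = (δ₀ + 1000)·f^(α−1) − 1000
α − 1 = -0.02610
f^(α−1) = 0.156^(-0.02610) = 1.049686
δ_res = (1.7 + 1000) × 1.049686 − 1000 = 1051.471 − 1000 = 51.47‰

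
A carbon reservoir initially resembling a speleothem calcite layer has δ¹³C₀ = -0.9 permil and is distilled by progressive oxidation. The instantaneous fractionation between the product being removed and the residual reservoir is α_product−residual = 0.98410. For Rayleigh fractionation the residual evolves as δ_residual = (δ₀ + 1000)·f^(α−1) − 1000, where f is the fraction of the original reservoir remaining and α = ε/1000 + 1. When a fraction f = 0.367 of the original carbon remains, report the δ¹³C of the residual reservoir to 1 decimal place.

Rayleigh residual: δ_res = (δ₀ + 1000)·f^(α−1) − 1000
α − 1 = -0.01590
f^(α−1) = 0.367^(-0.01590) = 1.016066
δ_res = (-0.9 + 1000) × 1.016066 − 1000 = 1015.151 − 1000 = 15.15 permil

15.2 permil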